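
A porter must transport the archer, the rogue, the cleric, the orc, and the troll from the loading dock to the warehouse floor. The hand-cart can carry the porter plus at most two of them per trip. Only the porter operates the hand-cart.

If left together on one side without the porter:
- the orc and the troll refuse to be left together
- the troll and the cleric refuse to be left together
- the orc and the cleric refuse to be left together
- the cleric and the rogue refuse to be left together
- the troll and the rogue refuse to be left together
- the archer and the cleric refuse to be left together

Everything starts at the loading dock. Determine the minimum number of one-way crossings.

Counting alone: the porter can take at most 2 across per trip to the warehouse floor, so moving all 5 needs at least 3 loaded trips out, with a return between consecutive ones — at least 5 crossings.
The safety rule pushes this higher. Following every safe sequence of crossings, the most of the 5 that can be at the warehouse floor as the hand-cart arrives there on crossing 5 is 4 — never all 5.
So no plan with fewer than 7 crossings exists, and this one achieves 7:
1. Porter goes to the warehouse floor with the cleric and the troll.
2. Porter goes back to the loading dock with the cleric.
3. Porter goes to the warehouse floor with the archer and the cleric.
4. Porter goes back to the loading dock with the cleric.
5. Porter goes to the warehouse floor with the orc and the rogue.
6. Porter goes back to the loading dock with the troll.
7. Porter goes to the warehouse floor with the cleric and the troll.

7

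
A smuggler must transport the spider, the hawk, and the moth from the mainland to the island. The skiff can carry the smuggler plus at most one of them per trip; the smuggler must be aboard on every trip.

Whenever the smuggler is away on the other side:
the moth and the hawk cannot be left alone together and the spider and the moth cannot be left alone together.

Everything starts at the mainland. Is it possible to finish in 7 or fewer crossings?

Yes

Yes — this plan uses 7 crossings (≤ 7):
1. Smuggler goes to the island with the moth.  [the mainland: the hawk, the spider | the island: the moth]
2. Smuggler goes back to the mainland alone.  [the mainland: the hawk, the spider | the island: the moth]
3. Smuggler goes to the island with the spider.  [the mainland: the hawk | the island: the moth, the spider]
4. Smuggler goes back to the mainland with the moth.  [the mainland: the hawk, the moth | the island: the spider]
5. Smuggler goes to the island with the hawk.  [the mainland: the moth | the island: the hawk, the spider]
6. Smuggler goes back to the mainland alone.  [the mainland: the moth | the island: the hawk, the spider]
7. Smuggler goes to the island with the moth.  [the mainland: — | the island: the hawk, the moth, the spider]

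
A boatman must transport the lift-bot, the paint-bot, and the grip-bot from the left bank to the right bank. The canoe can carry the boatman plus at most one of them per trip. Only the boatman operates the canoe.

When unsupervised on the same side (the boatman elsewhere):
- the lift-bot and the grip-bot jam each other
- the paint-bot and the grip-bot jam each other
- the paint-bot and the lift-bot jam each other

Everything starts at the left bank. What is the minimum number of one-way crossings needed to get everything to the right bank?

impossible

Whatever the first load, the items left behind include a forbidden pair without the boatman. No opening move is safe, so no plan exists.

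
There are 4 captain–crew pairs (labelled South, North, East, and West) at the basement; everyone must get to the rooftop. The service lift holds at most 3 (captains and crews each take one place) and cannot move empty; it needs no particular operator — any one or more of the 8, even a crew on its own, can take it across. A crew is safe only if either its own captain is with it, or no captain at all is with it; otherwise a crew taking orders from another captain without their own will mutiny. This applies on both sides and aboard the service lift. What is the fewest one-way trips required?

Counting alone: each trip to the rooftop takes at most 3 across and each return brings at least 1 back, so after t trips out (and t−1 returns) at most 3t − (t−1) of the 8 are across; that first reaches 8 at t = 4, so at least 7 crossings are needed.
The safety rule pushes this higher. Following every safe sequence of crossings, the most of the 8 that can be at the rooftop as the service lift arrives there on crossing 7 is 7 — never all 8.
So no plan with fewer than 9 crossings exists, and this one achieves 9:
1. captain South and crew South cross → the rooftop.
2. captain South crosses ← the basement.
3. captain North, captain South, and crew North cross → the rooftop.
4. captain South and crew South cross ← the basement.
5. captain East, captain South, and captain West cross → the rooftop.
6. crew North crosses ← the basement.
7. crew North and crew South cross → the rooftop.
8. crew South crosses ← the basement.
9. crew East, crew South, and crew West cross → the rooftop.

9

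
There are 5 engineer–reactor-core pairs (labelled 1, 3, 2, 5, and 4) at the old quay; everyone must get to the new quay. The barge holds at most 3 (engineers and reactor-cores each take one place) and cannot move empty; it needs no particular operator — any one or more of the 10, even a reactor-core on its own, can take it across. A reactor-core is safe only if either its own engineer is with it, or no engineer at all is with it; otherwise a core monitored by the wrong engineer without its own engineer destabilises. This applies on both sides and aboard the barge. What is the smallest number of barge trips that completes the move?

11

Counting alone: each trip to the new quay takes at most 3 across and each return brings at least 1 back, so after t trips out (and t−1 returns) at most 3t − (t−1) of the 10 are across; that first reaches 10 at t = 5, so at least 9 crossings are needed.
The safety rule pushes this higher. Following every safe sequence of crossings, the most of the 10 that can be at the new quay as the barge arrives there on crossing 9 is 9 — never all 10.
So no plan with fewer than 11 crossings exists, and this one achieves 11:
1. engineer 1 and reactor-core 1 cross → the new quay.
2. engineer 1 crosses ← the old quay.
3. reactor-core 2, reactor-core 3, and reactor-core 5 cross → the new quay.
4. reactor-core 1 crosses ← the old quay.
5. engineer 2, engineer 3, and engineer 5 cross → the new quay.
6. engineer 3 and reactor-core 3 cross ← the old quay.
7. engineer 1, engineer 3, and engineer 4 cross → the new quay.
8. reactor-core 2 crosses ← the old quay.
9. reactor-core 1 and reactor-core 3 cross → the new quay.
10. reactor-core 1 crosses ← the old quay.
11. reactor-core 1, reactor-core 2, and reactor-core 4 cross → the new quay.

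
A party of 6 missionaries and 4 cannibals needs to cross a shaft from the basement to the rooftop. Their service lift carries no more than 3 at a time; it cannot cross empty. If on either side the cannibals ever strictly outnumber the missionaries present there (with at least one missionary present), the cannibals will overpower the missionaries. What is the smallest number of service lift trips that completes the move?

9

Counting alone: each trip to the rooftop takes at most 3 across and each return brings at least 1 back, so after t trips out (and t−1 returns) at most 3t − (t−1) of the 10 are across; that first reaches 10 at t = 5, so at least 9 crossings are needed.
The plan below uses exactly 9 crossings, so it is optimal:
1. 2 cannibals → the rooftop.  (the basement: 6M 2C; the rooftop: 0M 2C)
2. 1 cannibal ← the basement.  (the basement: 6M 3C; the rooftop: 0M 1C)
3. 3 cannibals → the rooftop.  (the basement: 6M 0C; the rooftop: 0M 4C)
4. 1 cannibal ← the basement.  (the basement: 6M 1C; the rooftop: 0M 3C)
5. 3 missionaries → the rooftop.  (the basement: 3M 1C; the rooftop: 3M 3C)
6. 1 cannibal ← the basement.  (the basement: 3M 2C; the rooftop: 3M 2C)
7. 1 missionary and 2 cannibals → the rooftop.  (the basement: 2M 0C; the rooftop: 4M 4C)
8. 1 cannibal ← the basement.  (the basement: 2M 1C; the rooftop: 4M 3C)
9. 2 missionaries and 1 cannibal → the rooftop.  (the basement: 0M 0C; the rooftop: 6M 4C)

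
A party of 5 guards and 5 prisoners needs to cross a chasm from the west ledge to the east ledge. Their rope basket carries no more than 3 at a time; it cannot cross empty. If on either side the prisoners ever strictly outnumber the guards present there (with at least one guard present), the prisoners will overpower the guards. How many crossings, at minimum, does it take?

11

Counting alone: each trip to the east ledge takes at most 3 across and each return brings at least 1 back, so after t trips out (and t−1 returns) at most 3t − (t−1) of the 10 are across; that first reaches 10 at t = 5, so at least 9 crossings are needed.
The safety rule pushes this higher. Following every safe sequence of crossings, the most of the 10 that can be at the east ledge as the rope basket arrives there on crossing 9 is 9 — never all 10.
So no plan with fewer than 11 crossings exists, and this one achieves 11:
1. 2 prisoners → the east ledge.  (the west ledge: 5G 3P; the east ledge: 0G 2P)
2. 1 prisoner ← the west ledge.  (the west ledge: 5G 4P; the east ledge: 0G 1P)
3. 3 prisoners → the east ledge.  (the west ledge: 5G 1P; the east ledge: 0G 4P)
4. 1 prisoner ← the west ledge.  (the west ledge: 5G 2P; the east ledge: 0G 3P)
5. 3 guards → the east ledge.  (the west ledge: 2G 2P; the east ledge: 3G 3P)
6. 1 guard and 1 prisoner ← the west ledge.  (the west ledge: 3G 3P; the east ledge: 2G 2P)
7. 3 guards → the east ledge.  (the west ledge: 0G 3P; the east ledge: 5G 2P)
8. 1 prisoner ← the west ledge.  (the west ledge: 0G 4P; the east ledge: 5G 1P)
9. 2 prisoners → the east ledge.  (the west ledge: 0G 2P; the east ledge: 5G 3P)
10. 1 prisoner ← the west ledge.  (the west ledge: 0G 3P; the east ledge: 5G 2P)
11. 3 prisoners → the east ledge.  (the west ledge: 0G 0P; the east ledge: 5G 5P)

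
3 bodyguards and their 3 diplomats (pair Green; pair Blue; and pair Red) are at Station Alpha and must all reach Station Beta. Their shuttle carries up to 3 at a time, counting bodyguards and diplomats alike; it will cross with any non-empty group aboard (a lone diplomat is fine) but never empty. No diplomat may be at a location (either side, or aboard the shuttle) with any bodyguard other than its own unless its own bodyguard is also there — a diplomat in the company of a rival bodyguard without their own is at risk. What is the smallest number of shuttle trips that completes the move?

5

Counting alone: each trip to Station Beta takes at most 3 across and each return brings at least 1 back, so after t trips out (and t−1 returns) at most 3t − (t−1) of the 6 are across; that first reaches 6 at t = 3, so at least 5 crossings are needed.
The plan below uses exactly 5 crossings, so it is optimal:
1. bodyguard Green and diplomat Green cross → Station Beta.
2. bodyguard Green crosses ← Station Alpha.
3. bodyguard Blue, bodyguard Green, and bodyguard Red cross → Station Beta.
4. diplomat Green crosses ← Station Alpha.
5. diplomat Blue, diplomat Green, and diplomat Red cross → Station Beta.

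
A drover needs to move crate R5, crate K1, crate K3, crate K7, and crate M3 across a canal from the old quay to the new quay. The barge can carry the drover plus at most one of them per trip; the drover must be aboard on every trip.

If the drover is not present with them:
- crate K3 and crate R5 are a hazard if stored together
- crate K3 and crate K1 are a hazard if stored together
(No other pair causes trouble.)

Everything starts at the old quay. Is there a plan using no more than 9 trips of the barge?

Counting alone: the drover can take at most 1 across per trip to the new quay, so moving all 5 needs at least 5 loaded trips out, with a return between consecutive ones — at least 9 crossings.
The safety rule pushes this higher. Following every safe sequence of crossings, the most of the 5 that can be at the new quay as the barge arrives there on crossing 9 is 4 — never all 5.
So the move cannot be finished within 9 crossings. (The shortest complete plan takes 11:)
1. Drover goes to the new quay with crate K3.
2. Drover goes back to the old quay alone.
3. Drover goes to the new quay with crate R5.
4. Drover goes back to the old quay with crate K3.
5. Drover goes to the new quay with crate K1.
6. Drover goes back to the old quay alone.
7. Drover goes to the new quay with crate K7.
8. Drover goes back to the old quay alone.
9. Drover goes to the new quay with crate M3.
10. Drover goes back to the old quay alone.
11. Drover goes to the new quay with crate K3.

No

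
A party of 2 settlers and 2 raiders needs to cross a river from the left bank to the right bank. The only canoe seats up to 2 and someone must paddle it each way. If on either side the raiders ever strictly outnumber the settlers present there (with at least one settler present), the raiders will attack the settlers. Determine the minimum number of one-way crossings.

5

Counting alone: each trip to the right bank takes at most 2 across and each return brings at least 1 back, so after t trips out (and t−1 returns) at most 2t − (t−1) of the 4 are across; that first reaches 4 at t = 3, so at least 5 crossings are needed.
The plan below uses exactly 5 crossings, so it is optimal:
1. 2 raiders → the right bank.  (the left bank: 2S 0R; the right bank: 0S 2R)
2. 1 raider ← the left bank.  (the left bank: 2S 1R; the right bank: 0S 1R)
3. 2 settlers → the right bank.  (the left bank: 0S 1R; the right bank: 2S 1R)
4. 1 raider ← the left bank.  (the left bank: 0S 2R; the right bank: 2S 0R)
5. 2 raiders → the right bank.  (the left bank: 0S 0R; the right bank: 2S 2R)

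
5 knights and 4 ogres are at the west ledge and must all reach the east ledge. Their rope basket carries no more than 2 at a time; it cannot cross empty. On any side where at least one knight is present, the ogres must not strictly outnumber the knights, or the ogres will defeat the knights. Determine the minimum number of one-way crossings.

15

Counting alone: each trip to the east ledge takes at most 2 across and each return brings at least 1 back, so after t trips out (and t−1 returns) at most 2t − (t−1) of the 9 are across; that first reaches 9 at t = 8, so at least 15 crossings are needed.
The plan below uses exactly 15 crossings, so it is optimal:
1. 2 ogres → the east ledge.  (the west ledge: 5K 2O; the east ledge: 0K 2O)
2. 1 ogre ← the west ledge.  (the west ledge: 5K 3O; the east ledge: 0K 1O)
3. 2 ogres → the east ledge.  (the west ledge: 5K 1O; the east ledge: 0K 3O)
4. 1 ogre ← the west ledge.  (the west ledge: 5K 2O; the east ledge: 0K 2O)
5. 2 knights → the east ledge.  (the west ledge: 3K 2O; the east ledge: 2K 2O)
6. 1 ogre ← the west ledge.  (the west ledge: 3K 3O; the east ledge: 2K 1O)
7. 1 knight and 1 ogre → the east ledge.  (the west ledge: 2K 2O; the east ledge: 3K 2O)
8. 1 knight ← the west ledge.  (the west ledge: 3K 2O; the east ledge: 2K 2O)
9. 1 knight and 1 ogre → the east ledge.  (the west ledge: 2K 1O; the east ledge: 3K 3O)
10. 1 ogre ← the west ledge.  (the west ledge: 2K 2O; the east ledge: 3K 2O)
11. 1 knight and 1 ogre → the east ledge.  (the west ledge: 1K 1O; the east ledge: 4K 3O)
12. 1 knight ← the west ledge.  (the west ledge: 2K 1O; the east ledge: 3K 3O)
13. 1 knight and 1 ogre → the east ledge.  (the west ledge: 1K 0O; the east ledge: 4K 4O)
14. 1 ogre ← the west ledge.  (the west ledge: 1K 1O; the east ledge: 4K 3O)
15. 1 knight and 1 ogre → the east ledge.  (the west ledge: 0K 0O; the east ledge: 5K 4O)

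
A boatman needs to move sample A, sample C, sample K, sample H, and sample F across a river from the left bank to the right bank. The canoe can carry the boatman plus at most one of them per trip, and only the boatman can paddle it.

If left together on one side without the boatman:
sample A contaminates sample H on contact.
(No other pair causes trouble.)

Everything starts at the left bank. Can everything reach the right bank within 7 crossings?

Counting alone: the boatman can take at most 1 across per trip to the right bank, so moving all 5 needs at least 5 loaded trips out, with a return between consecutive ones — at least 9 crossings.
Since 7 < 9, 7 crossings cannot be enough. (The shortest complete plan in fact takes 9:)
1. Boatman goes to the right bank with sample A.  [the left bank: sample C, sample F, sample H, sample K | the right bank: sample A]
2. Boatman goes back to the left bank alone.  [the left bank: sample C, sample F, sample H, sample K | the right bank: sample A]
3. Boatman goes to the right bank with sample C.  [the left bank: sample F, sample H, sample K | the right bank: sample A, sample C]
4. Boatman goes back to the left bank alone.  [the left bank: sample F, sample H, sample K | the right bank: sample A, sample C]
5. Boatman goes to the right bank with sample K.  [the left bank: sample F, sample H | the right bank: sample A, sample C, sample K]
6. Boatman goes back to the left bank alone.  [the left bank: sample F, sample H | the right bank: sample A, sample C, sample K]
7. Boatman goes to the right bank with sample F.  [the left bank: sample H | the right bank: sample A, sample C, sample F, sample K]
8. Boatman goes back to the left bank alone.  [the left bank: sample H | the right bank: sample A, sample C, sample F, sample K]
9. Boatman goes to the right bank with sample H.  [the left bank: — | the right bank: sample A, sample C, sample F, sample H, sample K]

No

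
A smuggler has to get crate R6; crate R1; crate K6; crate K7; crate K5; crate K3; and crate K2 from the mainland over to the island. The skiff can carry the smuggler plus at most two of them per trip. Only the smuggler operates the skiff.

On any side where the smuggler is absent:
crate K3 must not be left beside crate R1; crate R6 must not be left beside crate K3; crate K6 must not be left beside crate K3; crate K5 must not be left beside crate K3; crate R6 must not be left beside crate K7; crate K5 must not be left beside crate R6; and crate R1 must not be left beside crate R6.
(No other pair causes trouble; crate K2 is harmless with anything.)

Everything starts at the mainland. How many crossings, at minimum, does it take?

Counting alone: the smuggler can take at most 2 across per trip to the island, so moving all 7 needs at least 4 loaded trips out, with a return between consecutive ones — at least 7 crossings.
The safety rule pushes this higher. Following every safe sequence of crossings, the most of the 7 that can be at the island as the skiff arrives there on crossings 7, 9 is 5, 6 respectively — never all 7.
So no plan with fewer than 11 crossings exists, and this one achieves 11:
1. Smuggler goes to the island with crate K3 and crate R6.  [the mainland: crate K2, crate K5, crate K6, crate K7, crate R1 | the island: crate K3, crate R6]
2. Smuggler goes back to the mainland with crate R6.  [the mainland: crate K2, crate K5, crate K6, crate K7, crate R1, crate R6 | the island: crate K3]
3. Smuggler goes to the island with crate K6 and crate R6.  [the mainland: crate K2, crate K5, crate K7, crate R1 | the island: crate K3, crate K6, crate R6]
4. Smuggler goes back to the mainland with crate K3.  [the mainland: crate K2, crate K3, crate K5, crate K7, crate R1 | the island: crate K6, crate R6]
5. Smuggler goes to the island with crate K5 and crate R1.  [the mainland: crate K2, crate K3, crate K7 | the island: crate K5, crate K6, crate R1, crate R6]
6. Smuggler goes back to the mainland with crate R6.  [the mainland: crate K2, crate K3, crate K7, crate R6 | the island: crate K5, crate K6, crate R1]
7. Smuggler goes to the island with crate K7 and crate R6.  [the mainland: crate K2, crate K3 | the island: crate K5, crate K6, crate K7, crate R1, crate R6]
8. Smuggler goes back to the mainland with crate R6.  [the mainland: crate K2, crate K3, crate R6 | the island: crate K5, crate K6, crate K7, crate R1]
9. Smuggler goes to the island with crate K2 and crate R6.  [the mainland: crate K3 | the island: crate K2, crate K5, crate K6, crate K7, crate R1, crate R6]
10. Smuggler goes back to the mainland with crate R6.  [the mainland: crate K3, crate R6 | the island: crate K2, crate K5, crate K6, crate K7, crate R1]
11. Smuggler goes to the island with crate K3 and crate R6.  [the mainland: — | the island: crate K2, crate K3, crate K5, crate K6, crate K7, crate R1, crate R6]

11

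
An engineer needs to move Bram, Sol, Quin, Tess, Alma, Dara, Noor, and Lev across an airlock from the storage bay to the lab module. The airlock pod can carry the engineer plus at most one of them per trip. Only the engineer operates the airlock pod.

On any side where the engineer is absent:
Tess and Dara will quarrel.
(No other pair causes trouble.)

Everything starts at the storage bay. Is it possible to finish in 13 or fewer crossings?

No

Counting alone: the engineer can take at most 1 across per trip to the lab module, so moving all 8 needs at least 8 loaded trips out, with a return between consecutive ones — at least 15 crossings.
Since 13 < 15, 13 crossings cannot be enough. (The shortest complete plan in fact takes 15:)
1. Engineer goes to the lab module with Tess.  [the storage bay: Alma, Bram, Dara, Lev, Noor, Quin, Sol | the lab module: Tess]
2. Engineer goes back to the storage bay alone.  [the storage bay: Alma, Bram, Dara, Lev, Noor, Quin, Sol | the lab module: Tess]
3. Engineer goes to the lab module with Bram.  [the storage bay: Alma, Dara, Lev, Noor, Quin, Sol | the lab module: Bram, Tess]
4. Engineer goes back to the storage bay alone.  [the storage bay: Alma, Dara, Lev, Noor, Quin, Sol | the lab module: Bram, Tess]
5. Engineer goes to the lab module with Sol.  [the storage bay: Alma, Dara, Lev, Noor, Quin | the lab module: Bram, Sol, Tess]
6. Engineer goes back to the storage bay alone.  [the storage bay: Alma, Dara, Lev, Noor, Quin | the lab module: Bram, Sol, Tess]
7. Engineer goes to the lab module with Quin.  [the storage bay: Alma, Dara, Lev, Noor | the lab module: Bram, Quin, Sol, Tess]
8. Engineer goes back to the storage bay alone.  [the storage bay: Alma, Dara, Lev, Noor | the lab module: Bram, Quin, Sol, Tess]
9. Engineer goes to the lab module with Alma.  [the storage bay: Dara, Lev, Noor | the lab module: Alma, Bram, Quin, Sol, Tess]
10. Engineer goes back to the storage bay alone.  [the storage bay: Dara, Lev, Noor | the lab module: Alma, Bram, Quin, Sol, Tess]
11. Engineer goes to the lab module with Noor.  [the storage bay: Dara, Lev | the lab module: Alma, Bram, Noor, Quin, Sol, Tess]
12. Engineer goes back to the storage bay alone.  [the storage bay: Dara, Lev | the lab module: Alma, Bram, Noor, Quin, Sol, Tess]
13. Engineer goes to the lab module with Lev.  [the storage bay: Dara | the lab module: Alma, Bram, Lev, Noor, Quin, Sol, Tess]
14. Engineer goes back to the storage bay alone.  [the storage bay: Dara | the lab module: Alma, Bram, Lev, Noor, Quin, Sol, Tess]
15. Engineer goes to the lab module with Dara.  [the storage bay: — | the lab module: Alma, Bram, Dara, Lev, Noor, Quin, Sol, Tess]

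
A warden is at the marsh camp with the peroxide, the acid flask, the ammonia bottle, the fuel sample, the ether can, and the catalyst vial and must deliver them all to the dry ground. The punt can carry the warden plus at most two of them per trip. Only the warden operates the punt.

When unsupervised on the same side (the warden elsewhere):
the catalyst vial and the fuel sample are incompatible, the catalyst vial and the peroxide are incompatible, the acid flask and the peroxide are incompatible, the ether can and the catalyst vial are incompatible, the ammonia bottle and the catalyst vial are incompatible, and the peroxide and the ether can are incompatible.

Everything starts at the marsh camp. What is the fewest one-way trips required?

Counting alone: the warden can take at most 2 across per trip to the dry ground, so moving all 6 needs at least 3 loaded trips out, with a return between consecutive ones — at least 5 crossings.
The safety rule pushes this higher. Following every safe sequence of crossings, the most of the 6 that can be at the dry ground as the punt arrives there on crossings 5, 7 is 4, 5 respectively — never all 6.
So no plan with fewer than 9 crossings exists, and this one achieves 9:
1. Warden goes to the dry ground with the catalyst vial and the peroxide.  [the marsh camp: the acid flask, the ammonia bottle, the ether can, the fuel sample | the dry ground: the catalyst vial, the peroxide]
2. Warden goes back to the marsh camp with the peroxide.  [the marsh camp: the acid flask, the ammonia bottle, the ether can, the fuel sample, the peroxide | the dry ground: the catalyst vial]
3. Warden goes to the dry ground with the acid flask and the peroxide.  [the marsh camp: the ammonia bottle, the ether can, the fuel sample | the dry ground: the acid flask, the catalyst vial, the peroxide]
4. Warden goes back to the marsh camp with the peroxide.  [the marsh camp: the ammonia bottle, the ether can, the fuel sample, the peroxide | the dry ground: the acid flask, the catalyst vial]
5. Warden goes to the dry ground with the ammonia bottle and the ether can.  [the marsh camp: the fuel sample, the peroxide | the dry ground: the acid flask, the ammonia bottle, the catalyst vial, the ether can]
6. Warden goes back to the marsh camp with the catalyst vial.  [the marsh camp: the catalyst vial, the fuel sample, the peroxide | the dry ground: the acid flask, the ammonia bottle, the ether can]
7. Warden goes to the dry ground with the fuel sample and the peroxide.  [the marsh camp: the catalyst vial | the dry ground: the acid flask, the ammonia bottle, the ether can, the fuel sample, the peroxide]
8. Warden goes back to the marsh camp with the peroxide.  [the marsh camp: the catalyst vial, the peroxide | the dry ground: the acid flask, the ammonia bottle, the ether can, the fuel sample]
9. Warden goes to the dry ground with the catalyst vial and the peroxide.  [the marsh camp: — | the dry ground: the acid flask, the ammonia bottle, the catalyst vial, the ether can, the fuel sample, the peroxide]

9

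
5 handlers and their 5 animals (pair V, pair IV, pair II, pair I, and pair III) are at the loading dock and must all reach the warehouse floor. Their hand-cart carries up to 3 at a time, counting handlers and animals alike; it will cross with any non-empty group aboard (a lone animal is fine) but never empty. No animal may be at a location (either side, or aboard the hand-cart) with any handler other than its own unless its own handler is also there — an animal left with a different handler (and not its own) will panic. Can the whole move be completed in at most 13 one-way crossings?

Yes

Yes — this plan uses 11 crossings (≤ 13):
1. animal V and handler V cross → the warehouse floor.
2. handler V crosses ← the loading dock.
3. animal I, animal II, and animal IV cross → the warehouse floor.
4. animal V crosses ← the loading dock.
5. handler I, handler II, and handler IV cross → the warehouse floor.
6. animal IV and handler IV cross ← the loading dock.
7. handler III, handler IV, and handler V cross → the warehouse floor.
8. animal II crosses ← the loading dock.
9. animal IV and animal V cross → the warehouse floor.
10. animal V crosses ← the loading dock.
11. animal II, animal III, and animal V cross → the warehouse floor.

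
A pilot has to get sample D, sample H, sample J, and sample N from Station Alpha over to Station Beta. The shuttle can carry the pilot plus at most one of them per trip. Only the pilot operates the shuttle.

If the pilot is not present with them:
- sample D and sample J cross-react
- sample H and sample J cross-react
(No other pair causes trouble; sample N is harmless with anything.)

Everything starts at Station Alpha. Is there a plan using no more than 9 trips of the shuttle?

Yes

Yes — this plan uses 9 crossings (≤ 9):
1. Pilot goes to Station Beta with sample J.  [Station Alpha: sample D, sample H, sample N | Station Beta: sample J]
2. Pilot goes back to Station Alpha alone.  [Station Alpha: sample D, sample H, sample N | Station Beta: sample J]
3. Pilot goes to Station Beta with sample D.  [Station Alpha: sample H, sample N | Station Beta: sample D, sample J]
4. Pilot goes back to Station Alpha with sample J.  [Station Alpha: sample H, sample J, sample N | Station Beta: sample D]
5. Pilot goes to Station Beta with sample H.  [Station Alpha: sample J, sample N | Station Beta: sample D, sample H]
6. Pilot goes back to Station Alpha alone.  [Station Alpha: sample J, sample N | Station Beta: sample D, sample H]
7. Pilot goes to Station Beta with sample N.  [Station Alpha: sample J | Station Beta: sample D, sample H, sample N]
8. Pilot goes back to Station Alpha alone.  [Station Alpha: sample J | Station Beta: sample D, sample H, sample N]
9. Pilot goes to Station Beta with sample J.  [Station Alpha: — | Station Beta: sample D, sample H, sample J, sample N]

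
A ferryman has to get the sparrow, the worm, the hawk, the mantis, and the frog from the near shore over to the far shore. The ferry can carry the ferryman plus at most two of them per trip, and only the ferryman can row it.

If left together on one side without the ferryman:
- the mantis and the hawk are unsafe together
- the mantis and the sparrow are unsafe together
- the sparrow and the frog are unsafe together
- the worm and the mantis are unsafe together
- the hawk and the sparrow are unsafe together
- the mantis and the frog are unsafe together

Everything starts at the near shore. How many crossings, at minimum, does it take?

Counting alone: the ferryman can take at most 2 across per trip to the far shore, so moving all 5 needs at least 3 loaded trips out, with a return between consecutive ones — at least 5 crossings.
The safety rule pushes this higher. Following every safe sequence of crossings, the most of the 5 that can be at the far shore as the ferry arrives there on crossing 5 is 4 — never all 5.
So no plan with fewer than 7 crossings exists, and this one achieves 7:
1. Ferryman goes to the far shore with the mantis and the sparrow.  [the near shore: the frog, the hawk, the worm | the far shore: the mantis, the sparrow]
2. Ferryman goes back to the near shore with the sparrow.  [the near shore: the frog, the hawk, the sparrow, the worm | the far shore: the mantis]
3. Ferryman goes to the far shore with the sparrow and the worm.  [the near shore: the frog, the hawk | the far shore: the mantis, the sparrow, the worm]
4. Ferryman goes back to the near shore with the mantis.  [the near shore: the frog, the hawk, the mantis | the far shore: the sparrow, the worm]
5. Ferryman goes to the far shore with the frog and the hawk.  [the near shore: the mantis | the far shore: the frog, the hawk, the sparrow, the worm]
6. Ferryman goes back to the near shore with the sparrow.  [the near shore: the mantis, the sparrow | the far shore: the frog, the hawk, the worm]
7. Ferryman goes to the far shore with the mantis and the sparrow.  [the near shore: — | the far shore: the frog, the hawk, the mantis, the sparrow, the worm]

7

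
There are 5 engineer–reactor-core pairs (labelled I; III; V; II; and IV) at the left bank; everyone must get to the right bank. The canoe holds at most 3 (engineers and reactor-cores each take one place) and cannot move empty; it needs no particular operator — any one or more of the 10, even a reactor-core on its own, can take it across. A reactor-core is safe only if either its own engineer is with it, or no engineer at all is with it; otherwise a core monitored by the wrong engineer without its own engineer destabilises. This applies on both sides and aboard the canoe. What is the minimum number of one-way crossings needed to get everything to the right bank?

Counting alone: each trip to the right bank takes at most 3 across and each return brings at least 1 back, so after t trips out (and t−1 returns) at most 3t − (t−1) of the 10 are across; that first reaches 10 at t = 5, so at least 9 crossings are needed.
The safety rule pushes this higher. Following every safe sequence of crossings, the most of the 10 that can be at the right bank as the canoe arrives there on crossing 9 is 9 — never all 10.
So no plan with fewer than 11 crossings exists, and this one achieves 11:
1. engineer I and reactor-core I cross → the right bank.
2. engineer I crosses ← the left bank.
3. reactor-core II, reactor-core III, and reactor-core V cross → the right bank.
4. reactor-core I crosses ← the left bank.
5. engineer II, engineer III, and engineer V cross → the right bank.
6. engineer III and reactor-core III cross ← the left bank.
7. engineer I, engineer III, and engineer IV cross → the right bank.
8. reactor-core V crosses ← the left bank.
9. reactor-core I and reactor-core III cross → the right bank.
10. reactor-core I crosses ← the left bank.
11. reactor-core I, reactor-core IV, and reactor-core V cross → the right bank.

11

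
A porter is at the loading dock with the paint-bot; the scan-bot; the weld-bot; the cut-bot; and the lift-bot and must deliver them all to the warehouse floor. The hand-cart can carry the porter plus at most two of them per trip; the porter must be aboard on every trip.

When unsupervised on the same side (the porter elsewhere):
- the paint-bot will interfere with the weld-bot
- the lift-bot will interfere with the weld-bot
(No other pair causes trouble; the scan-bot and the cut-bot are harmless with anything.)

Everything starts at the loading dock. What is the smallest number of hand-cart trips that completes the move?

Counting alone: the porter can take at most 2 across per trip to the warehouse floor, so moving all 5 needs at least 3 loaded trips out, with a return between consecutive ones — at least 5 crossings.
The plan below uses exactly 5 crossings, so it is optimal:
1. Porter goes to the warehouse floor with the weld-bot.  [the loading dock: the cut-bot, the lift-bot, the paint-bot, the scan-bot | the warehouse floor: the weld-bot]
2. Porter goes back to the loading dock alone.  [the loading dock: the cut-bot, the lift-bot, the paint-bot, the scan-bot | the warehouse floor: the weld-bot]
3. Porter goes to the warehouse floor with the cut-bot and the scan-bot.  [the loading dock: the lift-bot, the paint-bot | the warehouse floor: the cut-bot, the scan-bot, the weld-bot]
4. Porter goes back to the loading dock alone.  [the loading dock: the lift-bot, the paint-bot | the warehouse floor: the cut-bot, the scan-bot, the weld-bot]
5. Porter goes to the warehouse floor with the lift-bot and the paint-bot.  [the loading dock: — | the warehouse floor: the cut-bot, the lift-bot, the paint-bot, the scan-bot, the weld-bot]

5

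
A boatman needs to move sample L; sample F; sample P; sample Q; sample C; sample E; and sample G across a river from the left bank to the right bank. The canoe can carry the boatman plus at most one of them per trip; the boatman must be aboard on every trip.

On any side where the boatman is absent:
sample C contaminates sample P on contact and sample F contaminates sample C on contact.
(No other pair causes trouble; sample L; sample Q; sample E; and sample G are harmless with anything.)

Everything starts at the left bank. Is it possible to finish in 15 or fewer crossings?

Yes — this plan uses 15 crossings (≤ 15):
1. Boatman goes to the right bank with sample C.
2. Boatman goes back to the left bank alone.
3. Boatman goes to the right bank with sample L.
4. Boatman goes back to the left bank alone.
5. Boatman goes to the right bank with sample F.
6. Boatman goes back to the left bank with sample C.
7. Boatman goes to the right bank with sample P.
8. Boatman goes back to the left bank alone.
9. Boatman goes to the right bank with sample Q.
10. Boatman goes back to the left bank alone.
11. Boatman goes to the right bank with sample E.
12. Boatman goes back to the left bank alone.
13. Boatman goes to the right bank with sample G.
14. Boatman goes back to the left bank alone.
15. Boatman goes to the right bank with sample C.

Yes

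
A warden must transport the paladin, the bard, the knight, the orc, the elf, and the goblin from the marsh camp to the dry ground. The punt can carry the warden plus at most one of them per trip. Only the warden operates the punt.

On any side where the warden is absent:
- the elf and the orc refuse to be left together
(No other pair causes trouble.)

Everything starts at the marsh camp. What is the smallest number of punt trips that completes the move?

11

Counting alone: the warden can take at most 1 across per trip to the dry ground, so moving all 6 needs at least 6 loaded trips out, with a return between consecutive ones — at least 11 crossings.
The plan below uses exactly 11 crossings, so it is optimal:
1. Warden goes to the dry ground with the orc.
2. Warden goes back to the marsh camp alone.
3. Warden goes to the dry ground with the paladin.
4. Warden goes back to the marsh camp alone.
5. Warden goes to the dry ground with the bard.
6. Warden goes back to the marsh camp alone.
7. Warden goes to the dry ground with the knight.
8. Warden goes back to the marsh camp alone.
9. Warden goes to the dry ground with the goblin.
10. Warden goes back to the marsh camp alone.
11. Warden goes to the dry ground with the elf.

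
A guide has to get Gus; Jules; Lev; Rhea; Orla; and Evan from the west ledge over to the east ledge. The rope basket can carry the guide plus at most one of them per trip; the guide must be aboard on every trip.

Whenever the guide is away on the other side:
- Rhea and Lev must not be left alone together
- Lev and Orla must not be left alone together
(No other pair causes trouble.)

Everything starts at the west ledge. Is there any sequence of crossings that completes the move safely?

1. Guide goes to the east ledge with Lev.
2. Guide goes back to the west ledge alone.
3. Guide goes to the east ledge with Gus.
4. Guide goes back to the west ledge alone.
5. Guide goes to the east ledge with Jules.
6. Guide goes back to the west ledge alone.
7. Guide goes to the east ledge with Rhea.
8. Guide goes back to the west ledge with Lev.
9. Guide goes to the east ledge with Orla.
10. Guide goes back to the west ledge alone.
11. Guide goes to the east ledge with Evan.
12. Guide goes back to the west ledge alone.
13. Guide goes to the east ledge with Lev.

Yes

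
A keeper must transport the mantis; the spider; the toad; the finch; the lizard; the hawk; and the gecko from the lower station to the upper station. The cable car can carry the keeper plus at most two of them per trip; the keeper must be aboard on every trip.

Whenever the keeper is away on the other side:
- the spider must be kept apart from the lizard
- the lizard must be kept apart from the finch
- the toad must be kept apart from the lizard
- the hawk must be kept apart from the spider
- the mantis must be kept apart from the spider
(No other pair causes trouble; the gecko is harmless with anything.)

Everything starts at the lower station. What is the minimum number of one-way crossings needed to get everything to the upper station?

Counting alone: the keeper can take at most 2 across per trip to the upper station, so moving all 7 needs at least 4 loaded trips out, with a return between consecutive ones — at least 7 crossings.
The safety rule pushes this higher. Following every safe sequence of crossings, the most of the 7 that can be at the upper station as the cable car arrives there on crossing 7 is 6 — never all 7.
So no plan with fewer than 9 crossings exists, and this one achieves 9:
1. Keeper goes to the upper station with the lizard and the spider.  [the lower station: the finch, the gecko, the hawk, the mantis, the toad | the upper station: the lizard, the spider]
2. Keeper goes back to the lower station with the spider.  [the lower station: the finch, the gecko, the hawk, the mantis, the spider, the toad | the upper station: the lizard]
3. Keeper goes to the upper station with the mantis and the spider.  [the lower station: the finch, the gecko, the hawk, the toad | the upper station: the lizard, the mantis, the spider]
4. Keeper goes back to the lower station with the spider.  [the lower station: the finch, the gecko, the hawk, the spider, the toad | the upper station: the lizard, the mantis]
5. Keeper goes to the upper station with the gecko and the hawk.  [the lower station: the finch, the spider, the toad | the upper station: the gecko, the hawk, the lizard, the mantis]
6. Keeper goes back to the lower station alone.  [the lower station: the finch, the spider, the toad | the upper station: the gecko, the hawk, the lizard, the mantis]
7. Keeper goes to the upper station with the finch and the toad.  [the lower station: the spider | the upper station: the finch, the gecko, the hawk, the lizard, the mantis, the toad]
8. Keeper goes back to the lower station with the lizard.  [the lower station: the lizard, the spider | the upper station: the finch, the gecko, the hawk, the mantis, the toad]
9. Keeper goes to the upper station with the lizard and the spider.  [the lower station: — | the upper station: the finch, the gecko, the hawk, the lizard, the mantis, the spider, the toad]

9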